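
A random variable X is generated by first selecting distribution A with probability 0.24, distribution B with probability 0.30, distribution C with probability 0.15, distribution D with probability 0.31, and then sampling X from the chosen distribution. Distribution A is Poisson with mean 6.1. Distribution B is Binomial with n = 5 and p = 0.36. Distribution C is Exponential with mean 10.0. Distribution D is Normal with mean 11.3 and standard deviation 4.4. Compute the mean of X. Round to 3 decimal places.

7.007

Component means — A: 6.1; B: 1.8; C: 10; D: 11.3.
E[X] = 0.24·6.1 + 0.3·1.8 + 0.15·10 + 0.31·11.3 = 7.007.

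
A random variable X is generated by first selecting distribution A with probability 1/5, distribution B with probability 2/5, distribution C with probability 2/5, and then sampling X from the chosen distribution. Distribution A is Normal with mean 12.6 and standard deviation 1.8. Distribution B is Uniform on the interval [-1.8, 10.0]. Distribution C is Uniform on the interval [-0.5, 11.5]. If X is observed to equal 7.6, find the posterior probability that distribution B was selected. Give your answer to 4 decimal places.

0.4973

Likelihoods f(7.6 | ·): A: 0.00467863; B: 0.0847458; C: 0.0833333.
Posterior ∝ prior × likelihood. Numerator for B: 0.4·0.0847458 = 0.0338983.
Normalizing constant: 0.2·0.00467863 + 0.4·0.0847458 + 0.4·0.0833333 = 0.0681674.
P(B | observation) = 0.0338983 / 0.0681674 = 0.497281.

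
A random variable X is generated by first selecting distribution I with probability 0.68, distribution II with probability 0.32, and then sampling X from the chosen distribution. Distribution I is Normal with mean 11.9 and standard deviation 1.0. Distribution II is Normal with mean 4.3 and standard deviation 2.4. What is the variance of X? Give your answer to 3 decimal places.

Per component, I: μ=11.9, E[X²]=142.61; II: μ=4.3, E[X²]=24.25.
E[X] = 0.68·11.9 + 0.32·4.3 = 9.468.
E[X²] = 0.68·142.61 + 0.32·24.25 = 104.735.
Var(X) = E[X²] − (E[X])² = 104.735 − 89.643 = 15.0918.

15.092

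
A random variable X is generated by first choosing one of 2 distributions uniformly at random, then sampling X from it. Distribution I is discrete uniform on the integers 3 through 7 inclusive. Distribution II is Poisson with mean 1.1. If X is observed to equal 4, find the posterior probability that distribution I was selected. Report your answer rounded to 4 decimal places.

Likelihoods P(X=4 | ·): I: 0.2; II: 0.0203065.
Posterior ∝ prior × likelihood. Numerator for I: 0.5·0.2 = 0.1.
Normalizing constant: 0.5·0.2 + 0.5·0.0203065 = 0.110153.
P(I | observation) = 0.1 / 0.110153 = 0.907826.

0.9078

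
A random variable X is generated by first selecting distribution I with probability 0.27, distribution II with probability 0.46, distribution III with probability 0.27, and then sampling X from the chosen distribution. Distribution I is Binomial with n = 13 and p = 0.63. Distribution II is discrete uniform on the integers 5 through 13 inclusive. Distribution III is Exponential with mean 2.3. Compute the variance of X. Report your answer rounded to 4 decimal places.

Per component, I: μ=8.19, E[X²]=70.1064; II: μ=9, E[X²]=87.6667; III: μ=2.3, E[X²]=10.58.
E[X] = 0.27·8.19 + 0.46·9 + 0.27·2.3 = 6.9723.
E[X²] = 0.27·70.1064 + 0.46·87.6667 + 0.27·10.58 = 62.112.
Var(X) = E[X²] − (E[X])² = 62.112 − 48.613 = 13.499.

13.4990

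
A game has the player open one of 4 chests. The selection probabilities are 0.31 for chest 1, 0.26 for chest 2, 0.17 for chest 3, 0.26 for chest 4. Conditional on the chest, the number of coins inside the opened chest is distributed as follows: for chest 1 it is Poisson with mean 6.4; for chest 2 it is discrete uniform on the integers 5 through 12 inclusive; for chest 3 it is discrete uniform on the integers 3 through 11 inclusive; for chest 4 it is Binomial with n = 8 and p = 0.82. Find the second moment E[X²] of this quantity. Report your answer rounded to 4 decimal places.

55.7907

For each component E[X²] = Var + (mean)², giving 1: 47.36; 2: 77.5; 3: 55.6667; 4: 44.2144.
Overall E[X²] = 0.31·47.36 + 0.26·77.5 + 0.17·55.6667 + 0.26·44.2144 = 55.7907.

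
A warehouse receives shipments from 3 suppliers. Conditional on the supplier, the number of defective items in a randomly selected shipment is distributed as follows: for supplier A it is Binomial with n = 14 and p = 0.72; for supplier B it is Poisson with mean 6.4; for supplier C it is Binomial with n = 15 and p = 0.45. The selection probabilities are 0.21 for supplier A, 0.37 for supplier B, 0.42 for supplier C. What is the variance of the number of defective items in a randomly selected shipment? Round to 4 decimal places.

6.5693

Per component, A: μ=10.08, E[X²]=104.429; B: μ=6.4, E[X²]=47.36; C: μ=6.75, E[X²]=49.275.
E[X] = 0.21·10.08 + 0.37·6.4 + 0.42·6.75 = 7.3198.
E[X²] = 0.21·104.429 + 0.37·47.36 + 0.42·49.275 = 60.1487.
Var(X) = E[X²] − (E[X])² = 60.1487 − 53.5795 = 6.56928.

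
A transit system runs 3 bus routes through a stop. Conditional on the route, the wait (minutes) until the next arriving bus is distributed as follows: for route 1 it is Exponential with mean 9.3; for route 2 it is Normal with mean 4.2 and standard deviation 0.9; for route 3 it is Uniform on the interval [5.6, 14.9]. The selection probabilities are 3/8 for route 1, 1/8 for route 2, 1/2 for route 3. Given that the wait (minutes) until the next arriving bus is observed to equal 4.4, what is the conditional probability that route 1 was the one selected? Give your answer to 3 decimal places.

Likelihoods f(4.4 | ·): 1: 0.0669953; 2: 0.432458; 3: 0.
Posterior ∝ prior × likelihood. Numerator for 1: 0.375·0.0669953 = 0.0251232.
Normalizing constant: 0.375·0.0669953 + 0.125·0.432458 + 0.5·0 = 0.0791805.
P(1 | observation) = 0.0251232 / 0.0791805 = 0.317291.

0.317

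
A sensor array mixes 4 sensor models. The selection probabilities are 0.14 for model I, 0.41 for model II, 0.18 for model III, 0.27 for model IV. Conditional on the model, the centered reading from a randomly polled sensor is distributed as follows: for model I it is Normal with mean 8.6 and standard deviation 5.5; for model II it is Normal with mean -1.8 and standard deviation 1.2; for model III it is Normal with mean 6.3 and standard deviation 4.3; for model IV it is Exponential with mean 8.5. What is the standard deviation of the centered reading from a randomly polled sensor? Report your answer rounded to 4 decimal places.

7.1291

Per component, I: μ=8.6, E[X²]=104.21; II: μ=-1.8, E[X²]=4.68; III: μ=6.3, E[X²]=58.18; IV: μ=8.5, E[X²]=144.5.
E[X] = 0.14·8.6 + 0.41·-1.8 + 0.18·6.3 + 0.27·8.5 = 3.895.
E[X²] = 0.14·104.21 + 0.41·4.68 + 0.18·58.18 + 0.27·144.5 = 65.9956.
Var(X) = E[X²] − (E[X])² = 65.9956 − 15.171 = 50.8246.
SD(X) = √50.8246 = 7.12914.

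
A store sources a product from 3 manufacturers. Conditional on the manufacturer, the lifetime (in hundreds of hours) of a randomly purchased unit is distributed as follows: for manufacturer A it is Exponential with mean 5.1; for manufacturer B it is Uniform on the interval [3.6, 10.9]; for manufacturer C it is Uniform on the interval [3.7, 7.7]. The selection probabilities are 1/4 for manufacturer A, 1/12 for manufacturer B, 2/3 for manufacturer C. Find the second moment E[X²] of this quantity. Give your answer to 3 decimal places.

For each component E[X²] = Var + (mean)², giving A: 52.02; B: 57.0033; C: 33.8233.
Overall E[X²] = 0.25·52.02 + 0.0833333·57.0033 + 0.666667·33.8233 = 40.3042.

40.304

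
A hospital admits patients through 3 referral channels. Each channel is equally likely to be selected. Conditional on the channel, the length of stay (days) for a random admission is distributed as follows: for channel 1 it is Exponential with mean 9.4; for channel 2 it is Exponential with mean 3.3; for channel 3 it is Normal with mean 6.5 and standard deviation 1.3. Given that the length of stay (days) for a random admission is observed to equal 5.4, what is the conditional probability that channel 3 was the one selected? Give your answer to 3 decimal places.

0.643

Likelihoods f(5.4 | ·): 1: 0.0598941; 2: 0.058996; 3: 0.214533.
Posterior ∝ prior × likelihood. Numerator for 3: 0.333333·0.214533 = 0.0715111.
Normalizing constant: 0.333333·0.0598941 + 0.333333·0.058996 + 0.333333·0.214533 = 0.111141.
P(3 | observation) = 0.0715111 / 0.111141 = 0.643426.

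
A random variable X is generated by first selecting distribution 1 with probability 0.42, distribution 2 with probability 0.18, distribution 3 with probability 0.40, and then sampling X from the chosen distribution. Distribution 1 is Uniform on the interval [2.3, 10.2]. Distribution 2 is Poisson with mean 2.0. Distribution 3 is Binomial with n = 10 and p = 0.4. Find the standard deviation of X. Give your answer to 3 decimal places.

2.451

Per component, 1: μ=6.25, E[X²]=44.2633; 2: μ=2, E[X²]=6; 3: μ=4, E[X²]=18.4.
E[X] = 0.42·6.25 + 0.18·2 + 0.4·4 = 4.585.
E[X²] = 0.42·44.2633 + 0.18·6 + 0.4·18.4 = 27.0306.
Var(X) = E[X²] − (E[X])² = 27.0306 − 21.0222 = 6.00838.
SD(X) = √6.00838 = 2.4512.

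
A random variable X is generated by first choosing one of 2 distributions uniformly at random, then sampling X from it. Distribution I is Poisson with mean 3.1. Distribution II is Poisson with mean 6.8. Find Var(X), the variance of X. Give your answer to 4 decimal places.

8.3725

Per component, I: μ=3.1, E[X²]=12.71; II: μ=6.8, E[X²]=53.04.
E[X] = 0.5·3.1 + 0.5·6.8 = 4.95.
E[X²] = 0.5·12.71 + 0.5·53.04 = 32.875.
Var(X) = E[X²] − (E[X])² = 32.875 − 24.5025 = 8.3725.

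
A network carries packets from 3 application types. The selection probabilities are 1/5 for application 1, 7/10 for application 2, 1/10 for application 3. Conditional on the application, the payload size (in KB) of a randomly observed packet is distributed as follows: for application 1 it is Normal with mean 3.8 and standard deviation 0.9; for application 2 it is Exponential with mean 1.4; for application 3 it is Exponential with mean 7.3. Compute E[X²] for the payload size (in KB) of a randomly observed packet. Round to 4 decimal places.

16.4520

For each component E[X²] = Var + (mean)², giving 1: 15.25; 2: 3.92; 3: 106.58.
Overall E[X²] = 0.2·15.25 + 0.7·3.92 + 0.1·106.58 = 16.452.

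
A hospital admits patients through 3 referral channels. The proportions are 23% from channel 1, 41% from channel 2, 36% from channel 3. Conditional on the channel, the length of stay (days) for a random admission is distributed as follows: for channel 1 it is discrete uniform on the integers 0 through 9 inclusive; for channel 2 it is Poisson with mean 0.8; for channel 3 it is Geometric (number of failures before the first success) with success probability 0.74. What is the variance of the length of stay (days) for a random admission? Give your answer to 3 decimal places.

Per component, 1: μ=4.5, E[X²]=28.5; 2: μ=0.8, E[X²]=1.44; 3: μ=0.351351, E[X²]=0.598247.
E[X] = 0.23·4.5 + 0.41·0.8 + 0.36·0.351351 = 1.48949.
E[X²] = 0.23·28.5 + 0.41·1.44 + 0.36·0.598247 = 7.36077.
Var(X) = E[X²] − (E[X])² = 7.36077 − 2.21857 = 5.1422.

5.142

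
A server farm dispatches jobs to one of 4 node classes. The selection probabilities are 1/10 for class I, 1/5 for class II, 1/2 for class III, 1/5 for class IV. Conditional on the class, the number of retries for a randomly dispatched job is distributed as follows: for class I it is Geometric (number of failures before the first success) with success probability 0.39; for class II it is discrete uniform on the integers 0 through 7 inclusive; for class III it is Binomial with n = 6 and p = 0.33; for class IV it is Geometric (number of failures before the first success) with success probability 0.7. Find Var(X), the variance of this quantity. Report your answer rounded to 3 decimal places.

Per component, I: μ=1.5641, E[X²]=6.45694; II: μ=3.5, E[X²]=17.5; III: μ=1.98, E[X²]=5.247; IV: μ=0.428571, E[X²]=0.795918.
E[X] = 0.1·1.5641 + 0.2·3.5 + 0.5·1.98 + 0.2·0.428571 = 1.93212.
E[X²] = 0.1·6.45694 + 0.2·17.5 + 0.5·5.247 + 0.2·0.795918 = 6.92838.
Var(X) = E[X²] − (E[X])² = 6.92838 − 3.73311 = 3.19527.

3.195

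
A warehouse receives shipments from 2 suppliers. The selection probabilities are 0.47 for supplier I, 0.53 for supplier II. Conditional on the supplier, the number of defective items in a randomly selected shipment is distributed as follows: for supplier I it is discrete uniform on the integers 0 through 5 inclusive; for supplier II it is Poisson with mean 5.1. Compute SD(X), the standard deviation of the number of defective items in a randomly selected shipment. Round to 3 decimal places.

2.400

Per component, I: μ=2.5, E[X²]=9.16667; II: μ=5.1, E[X²]=31.11.
E[X] = 0.47·2.5 + 0.53·5.1 = 3.878.
E[X²] = 0.47·9.16667 + 0.53·31.11 = 20.7966.
Var(X) = E[X²] − (E[X])² = 20.7966 − 15.0389 = 5.75775.
SD(X) = √5.75775 = 2.39953.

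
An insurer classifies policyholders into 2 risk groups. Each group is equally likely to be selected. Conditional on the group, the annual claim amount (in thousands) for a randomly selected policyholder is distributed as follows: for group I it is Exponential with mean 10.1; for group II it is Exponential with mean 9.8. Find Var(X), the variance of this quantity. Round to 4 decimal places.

Per component, I: μ=10.1, E[X²]=204.02; II: μ=9.8, E[X²]=192.08.
E[X] = 0.5·10.1 + 0.5·9.8 = 9.95.
E[X²] = 0.5·204.02 + 0.5·192.08 = 198.05.
Var(X) = E[X²] − (E[X])² = 198.05 − 99.0025 = 99.0475.

99.0475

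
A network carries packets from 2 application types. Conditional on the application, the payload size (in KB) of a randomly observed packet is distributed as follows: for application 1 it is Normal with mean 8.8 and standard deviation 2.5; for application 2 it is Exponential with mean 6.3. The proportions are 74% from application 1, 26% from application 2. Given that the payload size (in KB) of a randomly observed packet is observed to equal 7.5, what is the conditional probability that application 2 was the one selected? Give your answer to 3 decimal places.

0.108

Likelihoods f(7.5 | ·): 1: 0.139397; 2: 0.0482661.
Posterior ∝ prior × likelihood. Numerator for 2: 0.26·0.0482661 = 0.0125492.
Normalizing constant: 0.74·0.139397 + 0.26·0.0482661 = 0.115703.
P(2 | observation) = 0.0125492 / 0.115703 = 0.10846.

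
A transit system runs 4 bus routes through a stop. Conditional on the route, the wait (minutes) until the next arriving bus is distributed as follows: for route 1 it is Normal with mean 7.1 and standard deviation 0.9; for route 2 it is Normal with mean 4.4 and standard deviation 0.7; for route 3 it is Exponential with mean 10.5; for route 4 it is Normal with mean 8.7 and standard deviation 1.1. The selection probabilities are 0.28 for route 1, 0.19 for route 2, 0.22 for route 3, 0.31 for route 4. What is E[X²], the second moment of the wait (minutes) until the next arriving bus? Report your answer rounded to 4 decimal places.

90.4621

For each component E[X²] = Var + (mean)², giving 1: 51.22; 2: 19.85; 3: 220.5; 4: 76.9.
Overall E[X²] = 0.28·51.22 + 0.19·19.85 + 0.22·220.5 + 0.31·76.9 = 90.4621.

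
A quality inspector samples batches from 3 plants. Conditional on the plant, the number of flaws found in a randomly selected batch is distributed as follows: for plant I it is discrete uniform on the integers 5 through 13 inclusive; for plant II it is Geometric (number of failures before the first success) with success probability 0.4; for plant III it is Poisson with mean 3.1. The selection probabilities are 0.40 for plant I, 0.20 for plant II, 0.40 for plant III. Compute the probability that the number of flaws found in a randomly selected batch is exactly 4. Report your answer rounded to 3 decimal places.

0.080

Conditional on each plant, P(X = 4): I: 0; II: 0.05184; III: 0.17335.
By total probability, P(X = 4) = 0.4·0 + 0.2·0.05184 + 0.4·0.17335 = 0.0797078.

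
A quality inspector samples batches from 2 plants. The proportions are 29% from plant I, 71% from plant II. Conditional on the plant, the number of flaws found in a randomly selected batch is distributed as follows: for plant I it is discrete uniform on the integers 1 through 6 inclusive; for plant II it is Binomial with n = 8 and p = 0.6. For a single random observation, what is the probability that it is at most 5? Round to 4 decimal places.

0.7277

Conditional on each plant, P(X ≤ 5): I: 0.833333; II: 0.684605.
By total probability, P(X ≤ 5) = 0.29·0.833333 + 0.71·0.684605 = 0.727737.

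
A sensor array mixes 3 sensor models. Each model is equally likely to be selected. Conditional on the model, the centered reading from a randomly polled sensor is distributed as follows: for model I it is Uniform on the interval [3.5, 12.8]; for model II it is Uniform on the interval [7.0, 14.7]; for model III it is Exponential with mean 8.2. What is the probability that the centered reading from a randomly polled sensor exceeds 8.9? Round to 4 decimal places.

Conditional on each model, P(X > 8.9): I: 0.419355; II: 0.753247; III: 0.337778.
By total probability, P(X > 8.9) = 0.333333·0.419355 + 0.333333·0.753247 + 0.333333·0.337778 = 0.50346.

0.5035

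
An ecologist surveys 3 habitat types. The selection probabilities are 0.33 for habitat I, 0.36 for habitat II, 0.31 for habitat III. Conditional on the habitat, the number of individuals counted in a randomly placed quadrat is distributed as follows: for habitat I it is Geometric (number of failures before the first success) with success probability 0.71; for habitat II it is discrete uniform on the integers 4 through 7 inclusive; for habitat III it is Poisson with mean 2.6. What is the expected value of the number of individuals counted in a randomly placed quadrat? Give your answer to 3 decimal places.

Component means — I: 0.408451; II: 5.5; III: 2.6.
E[X] = 0.33·0.408451 + 0.36·5.5 + 0.31·2.6 = 2.92079.

2.921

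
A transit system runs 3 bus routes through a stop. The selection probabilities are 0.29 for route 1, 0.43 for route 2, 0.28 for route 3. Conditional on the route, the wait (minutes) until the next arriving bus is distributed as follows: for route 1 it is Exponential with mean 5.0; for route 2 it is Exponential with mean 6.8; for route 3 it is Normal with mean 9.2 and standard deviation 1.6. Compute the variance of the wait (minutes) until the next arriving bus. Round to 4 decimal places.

30.3799

Per component, 1: μ=5, E[X²]=50; 2: μ=6.8, E[X²]=92.48; 3: μ=9.2, E[X²]=87.2.
E[X] = 0.29·5 + 0.43·6.8 + 0.28·9.2 = 6.95.
E[X²] = 0.29·50 + 0.43·92.48 + 0.28·87.2 = 78.6824.
Var(X) = E[X²] − (E[X])² = 78.6824 − 48.3025 = 30.3799.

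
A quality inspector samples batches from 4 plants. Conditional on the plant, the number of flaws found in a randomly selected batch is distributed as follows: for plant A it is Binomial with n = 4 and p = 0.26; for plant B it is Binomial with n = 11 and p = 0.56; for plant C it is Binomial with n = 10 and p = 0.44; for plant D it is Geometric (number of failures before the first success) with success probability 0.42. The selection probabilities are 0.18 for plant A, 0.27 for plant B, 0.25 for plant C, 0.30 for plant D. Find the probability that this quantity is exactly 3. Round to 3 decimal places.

Conditional on each plant, P(X = 3): A: 0.052025; B: 0.040707; C: 0.176545; D: 0.081947.
By total probability, P(X = 3) = 0.18·0.052025 + 0.27·0.040707 + 0.25·0.176545 + 0.3·0.081947 = 0.0890758.

0.089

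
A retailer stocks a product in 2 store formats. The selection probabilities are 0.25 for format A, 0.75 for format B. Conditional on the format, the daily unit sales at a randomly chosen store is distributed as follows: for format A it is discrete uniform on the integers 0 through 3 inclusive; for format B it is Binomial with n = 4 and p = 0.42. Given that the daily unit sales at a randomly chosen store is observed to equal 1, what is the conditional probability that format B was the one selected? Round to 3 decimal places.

Likelihoods P(X=1 | ·): A: 0.25; B: 0.327788.
Posterior ∝ prior × likelihood. Numerator for B: 0.75·0.327788 = 0.245841.
Normalizing constant: 0.25·0.25 + 0.75·0.327788 = 0.308341.
P(B | observation) = 0.245841 / 0.308341 = 0.797302.

0.797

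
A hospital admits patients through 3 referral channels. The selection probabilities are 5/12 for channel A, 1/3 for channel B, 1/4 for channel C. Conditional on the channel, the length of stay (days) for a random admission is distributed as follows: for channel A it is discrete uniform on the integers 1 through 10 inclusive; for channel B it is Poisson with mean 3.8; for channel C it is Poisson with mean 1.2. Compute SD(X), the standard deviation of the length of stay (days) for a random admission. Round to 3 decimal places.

2.810

Per component, A: μ=5.5, E[X²]=38.5; B: μ=3.8, E[X²]=18.24; C: μ=1.2, E[X²]=2.64.
E[X] = 0.416667·5.5 + 0.333333·3.8 + 0.25·1.2 = 3.85833.
E[X²] = 0.416667·38.5 + 0.333333·18.24 + 0.25·2.64 = 22.7817.
Var(X) = E[X²] − (E[X])² = 22.7817 − 14.8867 = 7.89493.
SD(X) = √7.89493 = 2.80979.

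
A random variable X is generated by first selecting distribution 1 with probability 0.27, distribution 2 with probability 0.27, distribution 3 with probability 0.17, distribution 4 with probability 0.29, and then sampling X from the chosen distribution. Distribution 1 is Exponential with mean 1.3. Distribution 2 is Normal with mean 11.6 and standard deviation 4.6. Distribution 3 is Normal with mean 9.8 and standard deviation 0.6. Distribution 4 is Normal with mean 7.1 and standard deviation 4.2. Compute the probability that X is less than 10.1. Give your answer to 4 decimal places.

0.7090

Conditional on each component, P(X < 10.1): 1: 0.999577; 2: 0.372179; 3: 0.691462; 4: 0.762475.
By total probability, P(X < 10.1) = 0.27·0.999577 + 0.27·0.372179 + 0.17·0.691462 + 0.29·0.762475 = 0.709041.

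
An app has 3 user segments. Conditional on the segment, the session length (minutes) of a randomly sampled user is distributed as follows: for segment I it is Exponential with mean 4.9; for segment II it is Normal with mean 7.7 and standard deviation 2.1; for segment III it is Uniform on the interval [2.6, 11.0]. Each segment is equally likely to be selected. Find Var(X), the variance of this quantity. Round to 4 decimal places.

12.7956

Per component, I: μ=4.9, E[X²]=48.02; II: μ=7.7, E[X²]=63.7; III: μ=6.8, E[X²]=52.12.
E[X] = 0.333333·4.9 + 0.333333·7.7 + 0.333333·6.8 = 6.46667.
E[X²] = 0.333333·48.02 + 0.333333·63.7 + 0.333333·52.12 = 54.6133.
Var(X) = E[X²] − (E[X])² = 54.6133 − 41.8178 = 12.7956.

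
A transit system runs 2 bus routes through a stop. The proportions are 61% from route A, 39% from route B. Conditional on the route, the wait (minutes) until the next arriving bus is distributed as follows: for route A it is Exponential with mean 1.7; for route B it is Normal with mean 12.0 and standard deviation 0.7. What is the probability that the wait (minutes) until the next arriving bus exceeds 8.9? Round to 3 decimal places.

0.393

Conditional on each route, P(X > 8.9): A: 0.00532526; B: 0.999995.
By total probability, P(X > 8.9) = 0.61·0.00532526 + 0.39·0.999995 = 0.393247.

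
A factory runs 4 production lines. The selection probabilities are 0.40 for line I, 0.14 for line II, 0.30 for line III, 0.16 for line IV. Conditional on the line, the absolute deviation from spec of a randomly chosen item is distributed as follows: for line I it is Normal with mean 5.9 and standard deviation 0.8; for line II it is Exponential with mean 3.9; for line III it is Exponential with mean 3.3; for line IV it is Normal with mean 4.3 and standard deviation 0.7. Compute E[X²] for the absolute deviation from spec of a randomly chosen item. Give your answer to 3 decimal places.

28.010

For each component E[X²] = Var + (mean)², giving I: 35.45; II: 30.42; III: 21.78; IV: 18.98.
Overall E[X²] = 0.4·35.45 + 0.14·30.42 + 0.3·21.78 + 0.16·18.98 = 28.0096.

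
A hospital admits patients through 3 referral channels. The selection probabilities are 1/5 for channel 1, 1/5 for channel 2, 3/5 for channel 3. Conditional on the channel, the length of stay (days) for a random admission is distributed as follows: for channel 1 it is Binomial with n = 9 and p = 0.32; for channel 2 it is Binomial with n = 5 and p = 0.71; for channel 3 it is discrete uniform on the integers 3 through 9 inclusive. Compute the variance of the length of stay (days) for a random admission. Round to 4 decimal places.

Per component, 1: μ=2.88, E[X²]=10.2528; 2: μ=3.55, E[X²]=13.632; 3: μ=6, E[X²]=40.
E[X] = 0.2·2.88 + 0.2·3.55 + 0.6·6 = 4.886.
E[X²] = 0.2·10.2528 + 0.2·13.632 + 0.6·40 = 28.777.
Var(X) = E[X²] − (E[X])² = 28.777 − 23.873 = 4.90396.

4.9040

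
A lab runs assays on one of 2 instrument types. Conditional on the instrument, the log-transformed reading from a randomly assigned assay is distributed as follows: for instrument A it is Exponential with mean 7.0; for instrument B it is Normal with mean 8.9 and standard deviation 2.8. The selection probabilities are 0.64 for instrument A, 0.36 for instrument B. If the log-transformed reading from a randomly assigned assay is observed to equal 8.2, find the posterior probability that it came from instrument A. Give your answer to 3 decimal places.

0.363

Likelihoods f(8.2 | ·): A: 0.0442748; B: 0.138096.
Posterior ∝ prior × likelihood. Numerator for A: 0.64·0.0442748 = 0.0283359.
Normalizing constant: 0.64·0.0442748 + 0.36·0.138096 = 0.0780504.
P(A | observation) = 0.0283359 / 0.0780504 = 0.363046.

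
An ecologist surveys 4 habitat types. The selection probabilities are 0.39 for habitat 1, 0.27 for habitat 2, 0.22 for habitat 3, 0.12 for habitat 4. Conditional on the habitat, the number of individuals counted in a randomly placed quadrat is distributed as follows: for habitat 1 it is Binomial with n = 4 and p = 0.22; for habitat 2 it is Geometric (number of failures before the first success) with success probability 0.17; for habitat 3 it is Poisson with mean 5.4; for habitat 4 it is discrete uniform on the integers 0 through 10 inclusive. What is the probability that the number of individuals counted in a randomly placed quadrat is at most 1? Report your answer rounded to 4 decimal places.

0.4194

Conditional on each habitat, P(X ≤ 1): 1: 0.787756; 2: 0.3111; 3: 0.0289061; 4: 0.181818.
By total probability, P(X ≤ 1) = 0.39·0.787756 + 0.27·0.3111 + 0.22·0.0289061 + 0.12·0.181818 = 0.419399.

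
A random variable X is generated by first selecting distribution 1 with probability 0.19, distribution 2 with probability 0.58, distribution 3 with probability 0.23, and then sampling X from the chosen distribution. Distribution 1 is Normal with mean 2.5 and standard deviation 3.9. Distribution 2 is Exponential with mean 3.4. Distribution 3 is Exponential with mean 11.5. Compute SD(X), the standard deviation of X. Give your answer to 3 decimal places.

7.238

Per component, 1: μ=2.5, E[X²]=21.46; 2: μ=3.4, E[X²]=23.12; 3: μ=11.5, E[X²]=264.5.
E[X] = 0.19·2.5 + 0.58·3.4 + 0.23·11.5 = 5.092.
E[X²] = 0.19·21.46 + 0.58·23.12 + 0.23·264.5 = 78.322.
Var(X) = E[X²] − (E[X])² = 78.322 − 25.9285 = 52.3935.
SD(X) = √52.3935 = 7.23834.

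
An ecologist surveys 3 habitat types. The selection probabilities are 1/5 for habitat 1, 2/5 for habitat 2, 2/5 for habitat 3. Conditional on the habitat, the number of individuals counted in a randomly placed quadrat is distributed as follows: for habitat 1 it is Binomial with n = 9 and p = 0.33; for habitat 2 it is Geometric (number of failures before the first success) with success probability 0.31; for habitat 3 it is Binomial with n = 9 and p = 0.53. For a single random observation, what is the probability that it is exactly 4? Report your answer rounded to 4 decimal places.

Conditional on each habitat, P(X = 4): 1: 0.201744; 2: 0.0702681; 3: 0.228015.
By total probability, P(X = 4) = 0.2·0.201744 + 0.4·0.0702681 + 0.4·0.228015 = 0.159662.

0.1597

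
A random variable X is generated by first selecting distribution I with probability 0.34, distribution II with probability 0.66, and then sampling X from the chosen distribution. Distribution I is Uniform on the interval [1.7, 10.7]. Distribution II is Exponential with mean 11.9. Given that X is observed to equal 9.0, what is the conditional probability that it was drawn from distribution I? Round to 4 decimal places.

0.5920

Likelihoods f(9.0 | ·): I: 0.111111; II: 0.0394453.
Posterior ∝ prior × likelihood. Numerator for I: 0.34·0.111111 = 0.0377778.
Normalizing constant: 0.34·0.111111 + 0.66·0.0394453 = 0.0638117.
P(I | observation) = 0.0377778 / 0.0638117 = 0.59202.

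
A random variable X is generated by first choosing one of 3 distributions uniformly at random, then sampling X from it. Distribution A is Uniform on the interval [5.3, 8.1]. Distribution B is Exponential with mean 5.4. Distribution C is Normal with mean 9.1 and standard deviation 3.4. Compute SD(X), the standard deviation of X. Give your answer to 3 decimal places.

Per component, A: μ=6.7, E[X²]=45.5433; B: μ=5.4, E[X²]=58.32; C: μ=9.1, E[X²]=94.37.
E[X] = 0.333333·6.7 + 0.333333·5.4 + 0.333333·9.1 = 7.06667.
E[X²] = 0.333333·45.5433 + 0.333333·58.32 + 0.333333·94.37 = 66.0778.
Var(X) = E[X²] − (E[X])² = 66.0778 − 49.9378 = 16.14.
SD(X) = √16.14 = 4.01746.

4.017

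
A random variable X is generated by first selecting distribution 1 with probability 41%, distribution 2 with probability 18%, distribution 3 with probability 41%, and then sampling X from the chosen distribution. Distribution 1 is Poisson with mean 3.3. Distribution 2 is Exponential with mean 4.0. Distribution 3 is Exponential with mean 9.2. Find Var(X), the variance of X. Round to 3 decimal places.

Per component, 1: μ=3.3, E[X²]=14.19; 2: μ=4, E[X²]=32; 3: μ=9.2, E[X²]=169.28.
E[X] = 0.41·3.3 + 0.18·4 + 0.41·9.2 = 5.845.
E[X²] = 0.41·14.19 + 0.18·32 + 0.41·169.28 = 80.9827.
Var(X) = E[X²] − (E[X])² = 80.9827 − 34.164 = 46.8187.

46.819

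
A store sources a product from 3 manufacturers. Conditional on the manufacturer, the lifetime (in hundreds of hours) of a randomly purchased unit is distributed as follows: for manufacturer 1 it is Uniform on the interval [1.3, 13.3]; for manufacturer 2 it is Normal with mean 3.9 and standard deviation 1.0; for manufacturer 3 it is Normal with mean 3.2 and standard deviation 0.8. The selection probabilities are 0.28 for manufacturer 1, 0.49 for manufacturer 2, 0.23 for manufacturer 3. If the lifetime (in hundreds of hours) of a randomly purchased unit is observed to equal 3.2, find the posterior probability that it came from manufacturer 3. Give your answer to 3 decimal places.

0.394

Likelihoods f(3.2 | ·): 1: 0.0833333; 2: 0.312254; 3: 0.498678.
Posterior ∝ prior × likelihood. Numerator for 3: 0.23·0.498678 = 0.114696.
Normalizing constant: 0.28·0.0833333 + 0.49·0.312254 + 0.23·0.498678 = 0.291034.
P(3 | observation) = 0.114696 / 0.291034 = 0.394098.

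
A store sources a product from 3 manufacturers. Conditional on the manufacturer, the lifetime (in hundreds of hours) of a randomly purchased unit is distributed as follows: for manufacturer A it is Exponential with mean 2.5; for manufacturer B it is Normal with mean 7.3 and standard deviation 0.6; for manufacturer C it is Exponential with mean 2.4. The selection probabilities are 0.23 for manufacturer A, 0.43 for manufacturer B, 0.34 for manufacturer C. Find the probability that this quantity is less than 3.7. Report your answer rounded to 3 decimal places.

0.445

Conditional on each manufacturer, P(X < 3.7): A: 0.772362; B: 9.86588e-10; C: 0.785976.
By total probability, P(X < 3.7) = 0.23·0.772362 + 0.43·9.86588e-10 + 0.34·0.785976 = 0.444875.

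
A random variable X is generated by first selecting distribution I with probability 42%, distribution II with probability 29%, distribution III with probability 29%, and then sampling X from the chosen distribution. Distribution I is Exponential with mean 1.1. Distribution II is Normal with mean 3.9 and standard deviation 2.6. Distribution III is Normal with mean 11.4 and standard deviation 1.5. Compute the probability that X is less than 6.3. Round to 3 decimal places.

0.657

Conditional on each component, P(X < 6.3): I: 0.996744; II: 0.822016; III: 0.000336929.
By total probability, P(X < 6.3) = 0.42·0.996744 + 0.29·0.822016 + 0.29·0.000336929 = 0.657115.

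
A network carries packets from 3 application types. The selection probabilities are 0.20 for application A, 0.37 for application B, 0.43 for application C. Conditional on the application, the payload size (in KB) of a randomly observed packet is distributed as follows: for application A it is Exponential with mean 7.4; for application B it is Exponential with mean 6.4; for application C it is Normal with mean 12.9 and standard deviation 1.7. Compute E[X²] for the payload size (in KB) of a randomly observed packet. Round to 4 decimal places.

125.0134

For each component E[X²] = Var + (mean)², giving A: 109.52; B: 81.92; C: 169.3.
Overall E[X²] = 0.2·109.52 + 0.37·81.92 + 0.43·169.3 = 125.013.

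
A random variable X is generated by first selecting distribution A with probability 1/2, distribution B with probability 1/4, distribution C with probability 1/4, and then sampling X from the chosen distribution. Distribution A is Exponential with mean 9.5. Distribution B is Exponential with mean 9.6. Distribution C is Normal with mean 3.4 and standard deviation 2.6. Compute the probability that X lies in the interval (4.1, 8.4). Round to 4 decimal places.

Conditional on each component, P(4.1 < X < 8.4): A: 0.236443; B: 0.235547; C: 0.366641.
By total probability, P(4.1 < X < 8.4) = 0.5·0.236443 + 0.25·0.235547 + 0.25·0.366641 = 0.268768.

0.2688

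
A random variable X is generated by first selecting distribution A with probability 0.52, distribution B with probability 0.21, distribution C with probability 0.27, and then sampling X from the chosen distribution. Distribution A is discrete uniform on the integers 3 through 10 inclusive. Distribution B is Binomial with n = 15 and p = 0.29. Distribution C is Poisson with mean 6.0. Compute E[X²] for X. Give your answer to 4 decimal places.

40.6623

For each component E[X²] = Var + (mean)², giving A: 47.5; B: 22.011; C: 42.
Overall E[X²] = 0.52·47.5 + 0.21·22.011 + 0.27·42 = 40.6623.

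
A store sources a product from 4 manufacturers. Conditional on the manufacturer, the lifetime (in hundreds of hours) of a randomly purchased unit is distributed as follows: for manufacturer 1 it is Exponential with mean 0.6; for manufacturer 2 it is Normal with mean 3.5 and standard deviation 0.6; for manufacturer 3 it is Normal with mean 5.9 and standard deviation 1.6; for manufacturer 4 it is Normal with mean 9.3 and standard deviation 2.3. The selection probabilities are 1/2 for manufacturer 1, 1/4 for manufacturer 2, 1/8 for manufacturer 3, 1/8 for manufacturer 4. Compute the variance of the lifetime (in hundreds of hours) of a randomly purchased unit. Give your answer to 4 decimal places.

Per component, 1: μ=0.6, E[X²]=0.72; 2: μ=3.5, E[X²]=12.61; 3: μ=5.9, E[X²]=37.37; 4: μ=9.3, E[X²]=91.78.
E[X] = 0.5·0.6 + 0.25·3.5 + 0.125·5.9 + 0.125·9.3 = 3.075.
E[X²] = 0.5·0.72 + 0.25·12.61 + 0.125·37.37 + 0.125·91.78 = 19.6562.
Var(X) = E[X²] − (E[X])² = 19.6562 − 9.45563 = 10.2006.

10.2006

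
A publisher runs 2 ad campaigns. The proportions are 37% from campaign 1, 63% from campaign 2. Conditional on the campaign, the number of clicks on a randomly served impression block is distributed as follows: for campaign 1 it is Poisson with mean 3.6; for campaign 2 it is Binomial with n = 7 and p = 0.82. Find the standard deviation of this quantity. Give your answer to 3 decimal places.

1.747

Per component, 1: μ=3.6, E[X²]=16.56; 2: μ=5.74, E[X²]=33.9808.
E[X] = 0.37·3.6 + 0.63·5.74 = 4.9482.
E[X²] = 0.37·16.56 + 0.63·33.9808 = 27.5351.
Var(X) = E[X²] − (E[X])² = 27.5351 − 24.4847 = 3.05042.
SD(X) = √3.05042 = 1.74655.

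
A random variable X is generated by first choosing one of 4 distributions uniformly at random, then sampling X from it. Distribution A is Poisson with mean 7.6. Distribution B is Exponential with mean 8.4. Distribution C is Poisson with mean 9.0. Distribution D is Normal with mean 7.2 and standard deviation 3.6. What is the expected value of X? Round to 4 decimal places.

8.0500

Component means — A: 7.6; B: 8.4; C: 9; D: 7.2.
E[X] = 0.25·7.6 + 0.25·8.4 + 0.25·9 + 0.25·7.2 = 8.05.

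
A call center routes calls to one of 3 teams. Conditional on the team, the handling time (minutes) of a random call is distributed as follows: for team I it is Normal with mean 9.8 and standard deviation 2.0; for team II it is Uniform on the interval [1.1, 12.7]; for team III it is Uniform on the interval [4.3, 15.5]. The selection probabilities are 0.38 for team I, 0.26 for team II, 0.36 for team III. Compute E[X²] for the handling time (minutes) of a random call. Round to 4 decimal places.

92.3561

For each component E[X²] = Var + (mean)², giving I: 100.04; II: 58.8233; III: 108.463.
Overall E[X²] = 0.38·100.04 + 0.26·58.8233 + 0.36·108.463 = 92.3561.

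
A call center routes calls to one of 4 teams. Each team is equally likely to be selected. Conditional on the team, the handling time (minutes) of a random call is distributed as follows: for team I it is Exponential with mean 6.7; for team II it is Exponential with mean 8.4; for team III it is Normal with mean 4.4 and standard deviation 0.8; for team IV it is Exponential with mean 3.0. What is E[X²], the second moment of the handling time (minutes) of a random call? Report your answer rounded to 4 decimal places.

For each component E[X²] = Var + (mean)², giving I: 89.78; II: 141.12; III: 20; IV: 18.
Overall E[X²] = 0.25·89.78 + 0.25·141.12 + 0.25·20 + 0.25·18 = 67.225.

67.2250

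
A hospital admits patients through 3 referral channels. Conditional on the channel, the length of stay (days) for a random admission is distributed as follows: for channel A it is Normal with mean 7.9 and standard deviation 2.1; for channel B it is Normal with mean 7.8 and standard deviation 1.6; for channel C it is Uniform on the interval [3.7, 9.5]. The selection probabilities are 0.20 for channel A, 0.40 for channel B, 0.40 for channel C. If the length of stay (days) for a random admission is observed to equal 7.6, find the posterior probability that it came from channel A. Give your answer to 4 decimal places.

0.1830

Likelihoods f(7.6 | ·): A: 0.188044; B: 0.247399; C: 0.172414.
Posterior ∝ prior × likelihood. Numerator for A: 0.2·0.188044 = 0.0376088.
Normalizing constant: 0.2·0.188044 + 0.4·0.247399 + 0.4·0.172414 = 0.205534.
P(A | observation) = 0.0376088 / 0.205534 = 0.182981.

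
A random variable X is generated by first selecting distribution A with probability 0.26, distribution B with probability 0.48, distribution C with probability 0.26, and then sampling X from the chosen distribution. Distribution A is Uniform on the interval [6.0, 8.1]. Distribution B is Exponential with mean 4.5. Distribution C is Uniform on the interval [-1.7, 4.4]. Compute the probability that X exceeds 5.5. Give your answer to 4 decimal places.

0.4014

Conditional on each component, P(X > 5.5): A: 1; B: 0.294575; C: 0.
By total probability, P(X > 5.5) = 0.26·1 + 0.48·0.294575 + 0.26·0 = 0.401396.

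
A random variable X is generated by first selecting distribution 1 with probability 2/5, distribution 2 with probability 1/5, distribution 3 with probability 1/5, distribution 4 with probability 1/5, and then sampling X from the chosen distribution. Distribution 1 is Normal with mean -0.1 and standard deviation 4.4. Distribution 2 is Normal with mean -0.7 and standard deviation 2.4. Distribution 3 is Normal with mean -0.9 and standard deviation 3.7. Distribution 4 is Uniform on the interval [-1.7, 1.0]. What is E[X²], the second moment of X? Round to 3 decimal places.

For each component E[X²] = Var + (mean)², giving 1: 19.37; 2: 6.25; 3: 14.5; 4: 0.73.
Overall E[X²] = 0.4·19.37 + 0.2·6.25 + 0.2·14.5 + 0.2·0.73 = 12.044.

12.044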